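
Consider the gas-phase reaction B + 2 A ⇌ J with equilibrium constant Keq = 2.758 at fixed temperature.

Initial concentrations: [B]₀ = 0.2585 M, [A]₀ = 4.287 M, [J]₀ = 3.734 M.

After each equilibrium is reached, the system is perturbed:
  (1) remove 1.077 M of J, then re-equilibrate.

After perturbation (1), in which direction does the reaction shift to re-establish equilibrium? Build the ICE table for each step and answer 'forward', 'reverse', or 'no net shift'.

Q₀ = 0.786 vs Keq = 2.758 ⇒ Q<K, forward
Step 1:
                  B         A         J
  init       0.2585     4.287     3.734
  Δ         -0.1679   -0.3358    0.1679
  eq        0.09062     3.951     3.902
  solve Keq expr → x = 0.1679; check Q = 2.758
Then remove 1.077 M of J.
Step 2:
                  B         A         J
  init      0.09062     3.951     2.825
  Δ        -0.02292  -0.04584   0.02292
  eq         0.0677     3.905     2.848
  solve Keq expr → x = 0.02292; check Q = 2.758

Direction: forward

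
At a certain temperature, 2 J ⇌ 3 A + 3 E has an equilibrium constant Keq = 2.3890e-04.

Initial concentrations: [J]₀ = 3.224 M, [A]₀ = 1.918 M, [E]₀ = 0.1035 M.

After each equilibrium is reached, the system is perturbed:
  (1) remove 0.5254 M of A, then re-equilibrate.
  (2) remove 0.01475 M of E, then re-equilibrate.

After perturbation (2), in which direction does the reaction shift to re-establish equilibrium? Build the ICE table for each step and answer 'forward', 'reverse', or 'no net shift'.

Direction: forward

Q₀ = 7.5262e-04 vs Keq = 2.3890e-04 ⇒ Q>K, reverse
Step 1:
                   J          A          E
  init         3.224      1.918     0.1035
  Δ          0.02094   -0.03141   -0.03141
  eq           3.245      1.887    0.07209
  solve Keq expr → x = -0.01047; check Q = 2.3890e-04
Then remove 0.5254 M of A.
Step 2:
                   J          A          E
  init         3.245      1.361    0.07209
  Δ         -0.01709    0.02563    0.02563
  eq           3.228      1.387    0.09772
  solve Keq expr → x = 0.008545; check Q = 2.3890e-04
Then remove 0.01475 M of E.
Step 3:
                   J          A          E
  init         3.228      1.387    0.08297
  Δ        -0.009079    0.01362    0.01362
  eq           3.219        1.4    0.09659
  solve Keq expr → x = 0.004539; check Q = 2.3890e-04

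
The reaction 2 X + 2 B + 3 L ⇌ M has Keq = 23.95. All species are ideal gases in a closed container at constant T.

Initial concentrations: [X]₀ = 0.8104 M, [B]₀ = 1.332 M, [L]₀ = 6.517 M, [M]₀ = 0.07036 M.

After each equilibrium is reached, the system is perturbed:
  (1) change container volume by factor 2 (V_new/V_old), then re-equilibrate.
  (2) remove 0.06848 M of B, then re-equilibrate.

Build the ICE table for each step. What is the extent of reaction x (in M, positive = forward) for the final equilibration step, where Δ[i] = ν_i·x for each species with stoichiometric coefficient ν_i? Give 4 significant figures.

x = -0.005812 M

Q₀ = 2.1816e-04 vs Keq = 23.95 ⇒ Q<K, forward
Step 1:
                    X           B           L           M
  I            0.8104       1.332       6.517     0.07036
  C           -0.7895     -0.7895      -1.184      0.3948
  E           0.02086      0.5425       5.333      0.4651
  solve Keq expr → x = 0.3948; check Q = 23.95
Then change container volume by factor 2 (V_new/V_old).
Step 2:
                    X           B           L           M
  I           0.01043      0.2712       2.666      0.2326
  C           0.05258     0.05258     0.07887    -0.02629
  E           0.06301      0.3238       2.745      0.2063
  solve Keq expr → x = -0.02629; check Q = 23.95
Then remove 0.06848 M of B.
Step 3:
                    X           B           L           M
  I           0.06301      0.2553       2.745      0.2063
  C           0.01162     0.01162     0.01744   -0.005812
  E           0.07463       0.267       2.763      0.2005
  solve Keq expr → x = -0.005812; check Q = 23.95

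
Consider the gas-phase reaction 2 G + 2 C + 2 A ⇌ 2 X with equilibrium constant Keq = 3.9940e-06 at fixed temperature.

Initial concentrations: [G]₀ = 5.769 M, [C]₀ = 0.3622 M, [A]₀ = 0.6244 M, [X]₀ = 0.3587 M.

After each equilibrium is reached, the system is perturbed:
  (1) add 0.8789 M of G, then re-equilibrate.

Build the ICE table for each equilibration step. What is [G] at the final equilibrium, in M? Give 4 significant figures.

[G]_eq = 6.997 M

Q₀ = 0.07559 vs Keq = 3.9940e-06 ⇒ Q>K, reverse
Step 1:
                   G          C          A          X
  I            5.769     0.3622     0.6244     0.3587
  C           0.3502     0.3502     0.3502    -0.3502
  E            6.119     0.7124     0.9746   0.008491
  solve Keq expr → x = -0.1751; check Q = 3.9940e-06
Then add 0.8789 M of G.
Step 2:
                   G          C          A          X
  I            6.998     0.7124     0.9746   0.008491
  C         -0.00119   -0.00119   -0.00119    0.00119
  E            6.997     0.7112     0.9734   0.009681
  solve Keq expr → x = 5.9493e-04; check Q = 3.9940e-06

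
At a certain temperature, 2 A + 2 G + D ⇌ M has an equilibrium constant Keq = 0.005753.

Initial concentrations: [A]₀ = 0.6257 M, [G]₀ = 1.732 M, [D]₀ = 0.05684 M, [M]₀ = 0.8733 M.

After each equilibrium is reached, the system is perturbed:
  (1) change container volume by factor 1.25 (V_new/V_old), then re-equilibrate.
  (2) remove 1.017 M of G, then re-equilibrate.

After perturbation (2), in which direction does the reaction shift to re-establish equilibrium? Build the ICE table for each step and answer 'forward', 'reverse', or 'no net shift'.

Q₀ = 13.08 vs Keq = 0.005753 ⇒ Q>K, reverse
Step 1:
                   A          G          D          M
  I           0.6257      1.732    0.05684     0.8733
  C            1.398      1.398     0.6989    -0.6989
  E            2.024       3.13     0.7557     0.1744
  solve Keq expr → x = -0.6989; check Q = 0.005753
Then change container volume by factor 1.25 (V_new/V_old).
Step 2:
                   A          G          D          M
  I            1.619      2.504     0.6046     0.1395
  C           0.1199     0.1199    0.05995   -0.05995
  E            1.739      2.624     0.6645    0.07956
  solve Keq expr → x = -0.05995; check Q = 0.005753
Then remove 1.017 M of G.
Step 3:
                   A          G          D          M
  I            1.739      1.607     0.6645    0.07956
  C          0.08231    0.08231    0.04116   -0.04116
  E            1.821      1.689     0.7057    0.03841
  solve Keq expr → x = -0.04116; check Q = 0.005753

Direction: reverse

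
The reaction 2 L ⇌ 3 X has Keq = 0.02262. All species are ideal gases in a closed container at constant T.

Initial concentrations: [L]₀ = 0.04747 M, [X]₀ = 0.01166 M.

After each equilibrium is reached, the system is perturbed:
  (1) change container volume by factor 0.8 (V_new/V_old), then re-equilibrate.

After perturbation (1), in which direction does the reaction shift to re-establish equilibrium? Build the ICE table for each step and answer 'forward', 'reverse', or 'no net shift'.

Direction: reverse

Q₀ = 7.0349e-04 vs Keq = 0.02262 ⇒ Q<K, forward
Step 1:
                  L         X
  I         0.04747   0.01166
  C        -0.01242   0.01863
  E         0.03505   0.03029
  solve Keq expr → x = 0.00621; check Q = 0.02262
Then change container volume by factor 0.8 (V_new/V_old).
Step 2:
                  L         X
  I         0.04381   0.03786
  C        0.001336 -0.002003
  E         0.04515   0.03586
  solve Keq expr → x = -6.6778e-04; check Q = 0.02262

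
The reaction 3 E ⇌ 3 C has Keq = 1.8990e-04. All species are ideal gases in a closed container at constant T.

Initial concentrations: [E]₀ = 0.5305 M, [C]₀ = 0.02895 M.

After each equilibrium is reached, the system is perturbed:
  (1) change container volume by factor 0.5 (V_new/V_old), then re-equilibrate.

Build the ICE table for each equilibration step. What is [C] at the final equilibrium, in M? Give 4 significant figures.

Q₀ = 1.6251e-04 vs Keq = 1.8990e-04 ⇒ Q<K, forward
Step 1:
                  E         C
  I          0.5305   0.02895
  C       -0.001459  0.001459
  E           0.529   0.03041
  solve Keq expr → x = 4.8623e-04; check Q = 1.8990e-04
Then change container volume by factor 0.5 (V_new/V_old).
Step 2:
                  E         C
  I           1.058   0.06082
  C               0         0
  E           1.058   0.06082
  solve Keq expr → x = 0; check Q = 1.8990e-04

[C]_eq = 0.06082 M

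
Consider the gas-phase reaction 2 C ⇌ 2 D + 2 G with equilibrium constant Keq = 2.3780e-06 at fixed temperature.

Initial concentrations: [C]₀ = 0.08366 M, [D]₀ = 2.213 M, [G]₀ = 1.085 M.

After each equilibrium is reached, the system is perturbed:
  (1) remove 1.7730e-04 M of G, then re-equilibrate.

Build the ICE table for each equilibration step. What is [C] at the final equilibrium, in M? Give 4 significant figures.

[C]_eq = 1.167 M

Q₀ = 823.7 vs Keq = 2.3780e-06 ⇒ Q>K, reverse
Step 1:
                  C         D         G
  Initial   0.08366     2.213     1.085
  Change      1.083    -1.083    -1.083
  Equil       1.167      1.13  0.001593
  solve Keq expr → x = -0.5417; check Q = 2.3780e-06
Then remove 1.7730e-04 M of G.
Step 2:
                  C         D         G
  Initial     1.167      1.13  0.001416
  Change  -1.7681e-04 1.7681e-04 1.7681e-04
  Equil       1.167      1.13  0.001593
  solve Keq expr → x = 8.8405e-05; check Q = 2.3780e-06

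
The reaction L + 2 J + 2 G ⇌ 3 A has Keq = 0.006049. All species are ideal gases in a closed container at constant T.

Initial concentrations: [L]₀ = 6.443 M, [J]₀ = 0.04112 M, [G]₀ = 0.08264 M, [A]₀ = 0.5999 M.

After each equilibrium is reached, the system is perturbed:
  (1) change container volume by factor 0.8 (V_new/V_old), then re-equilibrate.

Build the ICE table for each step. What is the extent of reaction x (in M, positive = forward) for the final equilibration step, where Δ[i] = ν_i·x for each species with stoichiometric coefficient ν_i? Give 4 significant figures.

x = 0.005259 M

Q₀ = 2902 vs Keq = 0.006049 ⇒ Q>K, reverse
Step 1:
                   L          J          G          A
  I            6.443    0.04112    0.08264     0.5999
  C           0.1669     0.3338     0.3338    -0.5007
  E             6.61     0.3749     0.4165    0.09916
  solve Keq expr → x = -0.1669; check Q = 0.006049
Then change container volume by factor 0.8 (V_new/V_old).
Step 2:
                   L          J          G          A
  I            8.262     0.4687     0.5206     0.1239
  C        -0.005259   -0.01052   -0.01052    0.01578
  E            8.257     0.4582     0.5101     0.1397
  solve Keq expr → x = 0.005259; check Q = 0.006049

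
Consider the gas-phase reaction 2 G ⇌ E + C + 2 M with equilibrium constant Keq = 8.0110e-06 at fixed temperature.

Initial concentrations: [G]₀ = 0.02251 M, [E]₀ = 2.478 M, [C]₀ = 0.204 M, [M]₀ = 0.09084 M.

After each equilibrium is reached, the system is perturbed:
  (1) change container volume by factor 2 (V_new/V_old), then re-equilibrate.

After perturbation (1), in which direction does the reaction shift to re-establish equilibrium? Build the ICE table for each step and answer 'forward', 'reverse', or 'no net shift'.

Q₀ = 8.233 vs Keq = 8.0110e-06 ⇒ Q>K, reverse
Step 1:
                  G         E         C         M
  init      0.02251     2.478     0.204   0.09084
  Δ         0.09033  -0.04516  -0.04516  -0.09033
  eq         0.1128     2.433    0.1588 5.1376e-04
  solve Keq expr → x = -0.04516; check Q = 8.0110e-06
Then change container volume by factor 2 (V_new/V_old).
Step 2:
                  G         E         C         M
  init      0.05642     1.216   0.07942 2.5688e-04
  Δ       -2.5413e-04 1.2707e-04 1.2707e-04 2.5413e-04
  eq        0.05616     1.217   0.07955 5.1101e-04
  solve Keq expr → x = 1.2707e-04; check Q = 8.0110e-06

Direction: forward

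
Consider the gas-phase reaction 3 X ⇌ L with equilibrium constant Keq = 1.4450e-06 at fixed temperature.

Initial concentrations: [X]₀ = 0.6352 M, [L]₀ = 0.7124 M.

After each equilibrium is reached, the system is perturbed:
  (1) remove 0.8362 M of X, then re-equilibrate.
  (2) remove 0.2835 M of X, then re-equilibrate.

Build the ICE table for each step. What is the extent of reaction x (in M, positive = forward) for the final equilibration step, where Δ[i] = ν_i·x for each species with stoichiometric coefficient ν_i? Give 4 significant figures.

Q₀ = 2.78 vs Keq = 1.4450e-06 ⇒ Q>K, reverse
Step 1:
                    X           L
  I            0.6352      0.7124
  C             2.137     -0.7124
  E             2.772  3.0789e-05
  solve Keq expr → x = -0.7124; check Q = 1.4450e-06
Then remove 0.8362 M of X.
Step 2:
                    X           L
  I             1.936  3.0789e-05
  C        6.0902e-05 -2.0301e-05
  E             1.936  1.0488e-05
  solve Keq expr → x = -2.0301e-05; check Q = 1.4450e-06
Then remove 0.2835 M of X.
Step 3:
                    X           L
  I             1.653  1.0488e-05
  C        1.1896e-05 -3.9653e-06
  E             1.653  6.5228e-06
  solve Keq expr → x = -3.9653e-06; check Q = 1.4450e-06

x = -3.9653e-06 M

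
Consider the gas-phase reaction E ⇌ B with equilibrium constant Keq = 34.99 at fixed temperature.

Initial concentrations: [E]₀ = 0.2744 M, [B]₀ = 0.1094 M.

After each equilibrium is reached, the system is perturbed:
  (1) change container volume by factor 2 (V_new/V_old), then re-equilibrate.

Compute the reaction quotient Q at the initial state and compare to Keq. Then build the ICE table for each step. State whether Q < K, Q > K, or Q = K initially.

Q₀ = 0.3987; Q < K (proceeds forward)

Q₀ = 0.3987 vs Keq = 34.99 ⇒ Q<K, forward
Step 1:
                   E          B
  Initial     0.2744     0.1094
  Change     -0.2637     0.2637
  Equil      0.01066     0.3731
  solve Keq expr → x = 0.2637; check Q = 34.99
Then change container volume by factor 2 (V_new/V_old).
Step 2:
                   E          B
  Initial   0.005332     0.1866
  Change           0          0
  Equil     0.005332     0.1866
  solve Keq expr → x = 0; check Q = 34.99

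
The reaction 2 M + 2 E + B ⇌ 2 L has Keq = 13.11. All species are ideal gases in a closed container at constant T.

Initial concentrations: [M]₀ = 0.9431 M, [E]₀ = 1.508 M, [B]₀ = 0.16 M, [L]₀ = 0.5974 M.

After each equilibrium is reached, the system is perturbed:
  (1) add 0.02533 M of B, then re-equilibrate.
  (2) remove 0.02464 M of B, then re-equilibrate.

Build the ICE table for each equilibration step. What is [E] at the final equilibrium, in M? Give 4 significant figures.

Q₀ = 1.103 vs Keq = 13.11 ⇒ Q<K, forward
Step 1:
                    M           E           B           L
  I            0.9431       1.508        0.16      0.5974
  C           -0.2101     -0.2101      -0.105      0.2101
  E             0.733       1.298     0.05495      0.8075
  solve Keq expr → x = 0.105; check Q = 13.11
Then add 0.02533 M of B.
Step 2:
                    M           E           B           L
  I             0.733       1.298     0.08028      0.8075
  C          -0.02784    -0.02784    -0.01392     0.02784
  E            0.7052        1.27     0.06636      0.8353
  solve Keq expr → x = 0.01392; check Q = 13.11
Then remove 0.02464 M of B.
Step 3:
                    M           E           B           L
  I            0.7052        1.27     0.04172      0.8353
  C           0.02705     0.02705     0.01353    -0.02705
  E            0.7322       1.297     0.05525      0.8083
  solve Keq expr → x = -0.01353; check Q = 13.11

[E]_eq = 1.297 M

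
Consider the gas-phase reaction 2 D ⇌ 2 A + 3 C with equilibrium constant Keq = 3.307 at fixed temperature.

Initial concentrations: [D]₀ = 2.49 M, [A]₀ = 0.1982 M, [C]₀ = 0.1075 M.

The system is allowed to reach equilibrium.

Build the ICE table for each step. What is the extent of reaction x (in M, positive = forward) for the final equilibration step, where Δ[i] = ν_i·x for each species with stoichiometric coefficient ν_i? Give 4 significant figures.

Q₀ = 7.8711e-06 vs Keq = 3.307 ⇒ Q<K, forward
Step 1:
                   D          A          C
  I             2.49     0.1982     0.1075
  C           -1.036      1.036      1.554
  E            1.454      1.234      1.662
  solve Keq expr → x = 0.5181; check Q = 3.307

x = 0.5181 M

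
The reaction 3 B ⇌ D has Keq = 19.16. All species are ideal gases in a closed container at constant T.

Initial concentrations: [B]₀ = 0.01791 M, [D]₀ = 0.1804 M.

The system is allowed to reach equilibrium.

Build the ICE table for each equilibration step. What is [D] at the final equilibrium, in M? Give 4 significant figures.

Q₀ = 3.1401e+04 vs Keq = 19.16 ⇒ Q>K, reverse
Step 1:
                    B           D
  init        0.01791      0.1804
  Δ            0.1686    -0.05618
  eq           0.1865      0.1242
  solve Keq expr → x = -0.05618; check Q = 19.16

[D]_eq = 0.1242 M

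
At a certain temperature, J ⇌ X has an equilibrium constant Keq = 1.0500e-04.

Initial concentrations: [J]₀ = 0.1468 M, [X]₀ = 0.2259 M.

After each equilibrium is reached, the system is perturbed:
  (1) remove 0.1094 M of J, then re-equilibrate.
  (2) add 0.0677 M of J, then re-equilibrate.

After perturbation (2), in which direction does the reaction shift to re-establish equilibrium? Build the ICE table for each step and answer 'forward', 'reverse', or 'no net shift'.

Direction: forward

Q₀ = 1.539 vs Keq = 1.0500e-04 ⇒ Q>K, reverse
Step 1:
                    J           X
  I            0.1468      0.2259
  C            0.2259     -0.2259
  E            0.3727  3.9129e-05
  solve Keq expr → x = -0.2259; check Q = 1.0500e-04
Then remove 0.1094 M of J.
Step 2:
                    J           X
  I            0.2633  3.9129e-05
  C        1.1486e-05 -1.1486e-05
  E            0.2633  2.7644e-05
  solve Keq expr → x = -1.1486e-05; check Q = 1.0500e-04
Then add 0.0677 M of J.
Step 3:
                    J           X
  I             0.331  2.7644e-05
  C       -7.1078e-06  7.1078e-06
  E             0.331  3.4751e-05
  solve Keq expr → x = 7.1078e-06; check Q = 1.0500e-04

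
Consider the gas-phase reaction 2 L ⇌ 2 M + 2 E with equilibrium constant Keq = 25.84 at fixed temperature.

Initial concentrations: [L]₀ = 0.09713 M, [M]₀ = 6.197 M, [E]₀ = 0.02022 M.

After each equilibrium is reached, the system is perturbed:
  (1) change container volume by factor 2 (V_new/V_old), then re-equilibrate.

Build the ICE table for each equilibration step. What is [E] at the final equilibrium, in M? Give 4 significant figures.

Q₀ = 1.664 vs Keq = 25.84 ⇒ Q<K, forward
Step 1:
                  L         M         E
  I         0.09713     6.197   0.02022
  C        -0.03251   0.03251   0.03251
  E         0.06462      6.23   0.05273
  solve Keq expr → x = 0.01626; check Q = 25.84
Then change container volume by factor 2 (V_new/V_old).
Step 2:
                  L         M         E
  I         0.03231     3.115   0.02637
  C       -0.009973  0.009973  0.009973
  E         0.02234     3.125   0.03634
  solve Keq expr → x = 0.004986; check Q = 25.84

[E]_eq = 0.03634 M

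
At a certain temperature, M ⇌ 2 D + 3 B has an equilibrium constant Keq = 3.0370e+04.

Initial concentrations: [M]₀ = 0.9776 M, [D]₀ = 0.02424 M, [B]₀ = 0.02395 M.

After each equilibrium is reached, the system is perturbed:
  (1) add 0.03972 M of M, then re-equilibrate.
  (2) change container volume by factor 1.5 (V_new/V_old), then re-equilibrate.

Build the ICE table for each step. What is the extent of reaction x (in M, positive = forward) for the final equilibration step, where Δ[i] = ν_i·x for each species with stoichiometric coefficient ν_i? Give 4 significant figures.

x = 0.002123 M

Q₀ = 8.2570e-09 vs Keq = 3.0370e+04 ⇒ Q<K, forward
Step 1:
                  M         D         B
  Initial    0.9776   0.02424   0.02395
  Change    -0.9743     1.949     2.923
  Equil     0.00328     1.973     2.947
  solve Keq expr → x = 0.9743; check Q = 3.0370e+04
Then add 0.03972 M of M.
Step 2:
                  M         D         B
  Initial     0.043     1.973     2.947
  Change   -0.03902   0.07803     0.117
  Equil    0.003984     2.051     3.064
  solve Keq expr → x = 0.03902; check Q = 3.0370e+04
Then change container volume by factor 1.5 (V_new/V_old).
Step 3:
                  M         D         B
  Initial  0.002656     1.367     2.043
  Change  -0.002123  0.004246  0.006369
  Equil   5.3283e-04     1.372     2.049
  solve Keq expr → x = 0.002123; check Q = 3.0370e+04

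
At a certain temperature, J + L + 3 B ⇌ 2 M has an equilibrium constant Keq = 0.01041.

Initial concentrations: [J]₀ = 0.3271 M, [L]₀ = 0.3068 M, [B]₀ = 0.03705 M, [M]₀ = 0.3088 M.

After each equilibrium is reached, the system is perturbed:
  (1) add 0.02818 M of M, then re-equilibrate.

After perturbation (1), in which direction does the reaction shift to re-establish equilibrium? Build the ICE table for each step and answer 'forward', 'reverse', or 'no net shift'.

Q₀ = 1.8683e+04 vs Keq = 0.01041 ⇒ Q>K, reverse
Step 1:
                   J          L          B          M
  I           0.3271     0.3068    0.03705     0.3088
  C           0.1466     0.1466     0.4398    -0.2932
  E           0.4737     0.4534     0.4769    0.01557
  solve Keq expr → x = -0.1466; check Q = 0.01041
Then add 0.02818 M of M.
Step 2:
                   J          L          B          M
  I           0.4737     0.4534     0.4769    0.04375
  C          0.01288    0.01288    0.03864   -0.02576
  E           0.4866     0.4663     0.5155    0.01799
  solve Keq expr → x = -0.01288; check Q = 0.01041

Direction: reverse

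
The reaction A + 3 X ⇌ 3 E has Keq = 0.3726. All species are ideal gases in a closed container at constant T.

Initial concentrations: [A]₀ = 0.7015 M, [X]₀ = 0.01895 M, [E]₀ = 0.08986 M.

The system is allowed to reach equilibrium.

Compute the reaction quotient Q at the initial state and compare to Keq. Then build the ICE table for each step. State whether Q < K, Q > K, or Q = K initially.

Q₀ = 152; Q > K (proceeds reverse)

Q₀ = 152 vs Keq = 0.3726 ⇒ Q>K, reverse
Step 1:
                   A          X          E
  I           0.7015    0.01895    0.08986
  C          0.01574    0.04723   -0.04723
  E           0.7172    0.06618    0.04263
  solve Keq expr → x = -0.01574; check Q = 0.3726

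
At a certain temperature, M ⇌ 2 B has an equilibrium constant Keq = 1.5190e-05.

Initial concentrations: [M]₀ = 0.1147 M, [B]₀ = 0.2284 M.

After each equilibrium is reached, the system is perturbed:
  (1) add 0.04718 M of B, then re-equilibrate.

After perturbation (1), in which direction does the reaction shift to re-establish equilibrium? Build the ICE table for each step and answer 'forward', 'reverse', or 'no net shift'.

Direction: reverse

Q₀ = 0.4548 vs Keq = 1.5190e-05 ⇒ Q>K, reverse
Step 1:
                    M           B
  init         0.1147      0.2284
  Δ            0.1133     -0.2265
  eq            0.228    0.001861
  solve Keq expr → x = -0.1133; check Q = 1.5190e-05
Then add 0.04718 M of B.
Step 2:
                    M           B
  init          0.228     0.04904
  Δ           0.02354    -0.04709
  eq           0.2515    0.001955
  solve Keq expr → x = -0.02354; check Q = 1.5190e-05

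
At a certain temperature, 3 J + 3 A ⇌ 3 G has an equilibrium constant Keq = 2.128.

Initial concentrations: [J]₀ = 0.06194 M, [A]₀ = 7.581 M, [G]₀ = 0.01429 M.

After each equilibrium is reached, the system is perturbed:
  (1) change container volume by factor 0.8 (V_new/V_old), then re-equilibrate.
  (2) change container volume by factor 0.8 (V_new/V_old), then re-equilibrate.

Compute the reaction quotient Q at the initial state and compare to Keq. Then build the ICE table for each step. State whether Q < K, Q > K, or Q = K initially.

Q₀ = 2.8184e-05; Q < K (proceeds forward)

Q₀ = 2.8184e-05 vs Keq = 2.128 ⇒ Q<K, forward
Step 1:
                    J           A           G
  init        0.06194       7.581     0.01429
  Δ           -0.0548     -0.0548      0.0548
  eq         0.007137       7.526     0.06909
  solve Keq expr → x = 0.01827; check Q = 2.128
Then change container volume by factor 0.8 (V_new/V_old).
Step 2:
                    J           A           G
  init       0.008922       9.408     0.08637
  Δ         -0.001647   -0.001647    0.001647
  eq         0.007275       9.406     0.08801
  solve Keq expr → x = 5.4898e-04; check Q = 2.128
Then change container volume by factor 0.8 (V_new/V_old).
Step 3:
                    J           A           G
  init       0.009093       11.76        0.11
  Δ         -0.001705   -0.001705    0.001705
  eq         0.007388       11.76      0.1117
  solve Keq expr → x = 5.6829e-04; check Q = 2.128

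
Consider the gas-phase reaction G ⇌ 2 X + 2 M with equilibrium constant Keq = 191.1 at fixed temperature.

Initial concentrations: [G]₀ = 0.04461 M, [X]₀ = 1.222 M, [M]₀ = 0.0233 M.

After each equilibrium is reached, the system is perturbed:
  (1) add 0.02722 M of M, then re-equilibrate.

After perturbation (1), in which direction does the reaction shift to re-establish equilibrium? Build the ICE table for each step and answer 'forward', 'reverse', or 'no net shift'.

Direction: reverse

Q₀ = 0.01817 vs Keq = 191.1 ⇒ Q<K, forward
Step 1:
                    G           X           M
  I           0.04461       1.222      0.0233
  C           -0.0445     0.08899     0.08899
  E        1.1341e-04       1.311      0.1123
  solve Keq expr → x = 0.0445; check Q = 191.1
Then add 0.02722 M of M.
Step 2:
                    G           X           M
  I        1.1341e-04       1.311      0.1395
  C        6.1304e-05 -1.2261e-04 -1.2261e-04
  E        1.7471e-04       1.311      0.1394
  solve Keq expr → x = -6.1304e-05; check Q = 191.1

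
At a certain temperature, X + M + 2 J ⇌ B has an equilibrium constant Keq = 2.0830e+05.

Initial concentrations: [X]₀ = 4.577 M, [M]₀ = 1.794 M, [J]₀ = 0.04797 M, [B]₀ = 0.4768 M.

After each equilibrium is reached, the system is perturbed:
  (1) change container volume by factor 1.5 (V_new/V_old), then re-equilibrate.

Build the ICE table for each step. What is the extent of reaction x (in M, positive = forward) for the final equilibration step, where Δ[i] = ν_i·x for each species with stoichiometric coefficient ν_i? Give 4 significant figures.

x = -1.5224e-04 M

Q₀ = 25.23 vs Keq = 2.0830e+05 ⇒ Q<K, forward
Step 1:
                    X           M           J           B
  init          4.577       1.794     0.04797      0.4768
  Δ          -0.02371    -0.02371    -0.04742     0.02371
  eq            4.553        1.77  5.4598e-04      0.5005
  solve Keq expr → x = 0.02371; check Q = 2.0830e+05
Then change container volume by factor 1.5 (V_new/V_old).
Step 2:
                    X           M           J           B
  init          3.036        1.18  3.6399e-04      0.3337
  Δ        1.5224e-04  1.5224e-04  3.0449e-04 -1.5224e-04
  eq            3.036        1.18  6.6848e-04      0.3335
  solve Keq expr → x = -1.5224e-04; check Q = 2.0830e+05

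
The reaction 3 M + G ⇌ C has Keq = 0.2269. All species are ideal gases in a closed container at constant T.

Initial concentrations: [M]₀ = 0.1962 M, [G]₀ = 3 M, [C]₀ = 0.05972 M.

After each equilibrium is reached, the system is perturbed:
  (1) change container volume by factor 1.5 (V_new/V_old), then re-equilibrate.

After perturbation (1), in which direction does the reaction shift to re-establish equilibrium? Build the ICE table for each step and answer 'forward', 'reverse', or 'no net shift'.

Q₀ = 2.636 vs Keq = 0.2269 ⇒ Q>K, reverse
Step 1:
                    M           G           C
  Initial      0.1962           3     0.05972
  Change       0.1161     0.03871    -0.03871
  Equil        0.3123       3.039     0.02101
  solve Keq expr → x = -0.03871; check Q = 0.2269
Then change container volume by factor 1.5 (V_new/V_old).
Step 2:
                    M           G           C
  Initial      0.2082       2.026     0.01401
  Change      0.02455    0.008184   -0.008184
  Equil        0.2328       2.034    0.005821
  solve Keq expr → x = -0.008184; check Q = 0.2269

Direction: reverse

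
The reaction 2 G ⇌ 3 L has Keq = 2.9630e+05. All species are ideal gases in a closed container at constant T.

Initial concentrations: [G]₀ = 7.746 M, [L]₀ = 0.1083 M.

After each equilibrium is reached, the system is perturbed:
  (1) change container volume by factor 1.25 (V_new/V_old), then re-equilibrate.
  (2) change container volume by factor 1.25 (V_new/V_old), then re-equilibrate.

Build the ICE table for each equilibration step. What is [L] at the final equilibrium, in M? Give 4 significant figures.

[L]_eq = 7.449 M

Q₀ = 2.1170e-05 vs Keq = 2.9630e+05 ⇒ Q<K, forward
Step 1:
                  G         L
  I           7.746    0.1083
  C          -7.673     11.51
  E         0.07275     11.62
  solve Keq expr → x = 3.837; check Q = 2.9630e+05
Then change container volume by factor 1.25 (V_new/V_old).
Step 2:
                  G         L
  I          0.0582     9.295
  C       -0.006068  0.009102
  E         0.05213     9.304
  solve Keq expr → x = 0.003034; check Q = 2.9630e+05
Then change container volume by factor 1.25 (V_new/V_old).
Step 3:
                  G         L
  I         0.04171     7.443
  C       -0.004354  0.006531
  E         0.03735     7.449
  solve Keq expr → x = 0.002177; check Q = 2.9630e+05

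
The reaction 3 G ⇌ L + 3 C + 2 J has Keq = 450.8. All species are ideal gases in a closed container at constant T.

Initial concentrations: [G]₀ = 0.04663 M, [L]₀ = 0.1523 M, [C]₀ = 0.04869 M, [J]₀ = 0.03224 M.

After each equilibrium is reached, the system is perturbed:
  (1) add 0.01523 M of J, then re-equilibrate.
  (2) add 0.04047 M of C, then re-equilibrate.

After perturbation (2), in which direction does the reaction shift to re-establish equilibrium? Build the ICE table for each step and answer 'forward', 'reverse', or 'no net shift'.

Direction: reverse

Q₀ = 1.8022e-04 vs Keq = 450.8 ⇒ Q<K, forward
Step 1:
                  G         L         C         J
  Initial   0.04663    0.1523   0.04869   0.03224
  Change   -0.04556   0.01519   0.04556   0.03037
  Equil    0.001068    0.1675   0.09425   0.06261
  solve Keq expr → x = 0.01519; check Q = 450.8
Then add 0.01523 M of J.
Step 2:
                  G         L         C         J
  Initial  0.001068    0.1675   0.09425   0.07784
  Change  1.6347e-04 -5.4488e-05 -1.6347e-04 -1.0898e-04
  Equil    0.001232    0.1674   0.09409   0.07774
  solve Keq expr → x = -5.4488e-05; check Q = 450.8
Then add 0.04047 M of C.
Step 3:
                  G         L         C         J
  Initial  0.001232    0.1674    0.1346   0.07774
  Change  5.1730e-04 -1.7243e-04 -5.1730e-04 -3.4486e-04
  Equil    0.001749    0.1673     0.134   0.07739
  solve Keq expr → x = -1.7243e-04; check Q = 450.8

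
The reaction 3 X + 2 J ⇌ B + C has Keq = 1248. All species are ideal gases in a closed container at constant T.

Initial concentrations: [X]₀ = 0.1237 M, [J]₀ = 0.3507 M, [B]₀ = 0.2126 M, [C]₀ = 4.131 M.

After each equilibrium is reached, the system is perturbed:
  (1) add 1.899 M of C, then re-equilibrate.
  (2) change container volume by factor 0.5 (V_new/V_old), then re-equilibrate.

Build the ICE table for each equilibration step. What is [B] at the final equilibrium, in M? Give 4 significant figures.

Q₀ = 3773 vs Keq = 1248 ⇒ Q>K, reverse
Step 1:
                    X           J           B           C
  I            0.1237      0.3507      0.2126       4.131
  C           0.04218     0.02812    -0.01406    -0.01406
  E            0.1659      0.3788      0.1985       4.117
  solve Keq expr → x = -0.01406; check Q = 1248
Then add 1.899 M of C.
Step 2:
                    X           J           B           C
  I            0.1659      0.3788      0.1985       6.016
  C            0.0169     0.01126   -0.005632   -0.005632
  E            0.1828      0.3901      0.1929        6.01
  solve Keq expr → x = -0.005632; check Q = 1248
Then change container volume by factor 0.5 (V_new/V_old).
Step 3:
                    X           J           B           C
  I            0.3655      0.7802      0.3858       12.02
  C           -0.1556     -0.1037     0.05187     0.05187
  E            0.2099      0.6764      0.4377       12.07
  solve Keq expr → x = 0.05187; check Q = 1248

[B]_eq = 0.4377 M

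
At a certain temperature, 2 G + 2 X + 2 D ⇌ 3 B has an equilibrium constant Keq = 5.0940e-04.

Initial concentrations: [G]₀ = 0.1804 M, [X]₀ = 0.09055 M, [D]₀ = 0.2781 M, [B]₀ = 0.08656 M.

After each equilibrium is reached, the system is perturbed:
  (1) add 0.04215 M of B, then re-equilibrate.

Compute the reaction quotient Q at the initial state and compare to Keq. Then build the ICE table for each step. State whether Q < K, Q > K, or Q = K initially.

Q₀ = 31.43; Q > K (proceeds reverse)

Q₀ = 31.43 vs Keq = 5.0940e-04 ⇒ Q>K, reverse
Step 1:
                  G         X         D         B
  init       0.1804   0.09055    0.2781   0.08656
  Δ         0.05501   0.05501   0.05501  -0.08251
  eq         0.2354    0.1456    0.3331  0.004049
  solve Keq expr → x = -0.0275; check Q = 5.0940e-04
Then add 0.04215 M of B.
Step 2:
                  G         X         D         B
  init       0.2354    0.1456    0.3331    0.0462
  Δ         0.02737   0.02737   0.02737  -0.04105
  eq         0.2628    0.1729    0.3605  0.005151
  solve Keq expr → x = -0.01368; check Q = 5.0940e-04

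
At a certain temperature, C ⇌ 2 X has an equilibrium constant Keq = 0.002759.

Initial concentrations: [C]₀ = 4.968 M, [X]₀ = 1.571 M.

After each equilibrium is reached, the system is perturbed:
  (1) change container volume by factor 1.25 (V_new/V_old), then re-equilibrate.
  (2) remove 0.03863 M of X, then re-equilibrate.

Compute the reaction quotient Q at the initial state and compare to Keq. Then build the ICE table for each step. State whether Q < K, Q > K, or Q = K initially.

Q₀ = 0.4968 vs Keq = 0.002759 ⇒ Q>K, reverse
Step 1:
                  C         X
  Initial     4.968     1.571
  Change     0.7228    -1.446
  Equil       5.691    0.1253
  solve Keq expr → x = -0.7228; check Q = 0.002759
Then change container volume by factor 1.25 (V_new/V_old).
Step 2:
                  C         X
  Initial     4.553    0.1002
  Change   -0.00588   0.01176
  Equil       4.547     0.112
  solve Keq expr → x = 0.00588; check Q = 0.002759
Then remove 0.03863 M of X.
Step 3:
                  C         X
  Initial     4.547   0.07337
  Change    -0.0192   0.03839
  Equil       4.528    0.1118
  solve Keq expr → x = 0.0192; check Q = 0.002759

Q₀ = 0.4968; Q > K (proceeds reverse)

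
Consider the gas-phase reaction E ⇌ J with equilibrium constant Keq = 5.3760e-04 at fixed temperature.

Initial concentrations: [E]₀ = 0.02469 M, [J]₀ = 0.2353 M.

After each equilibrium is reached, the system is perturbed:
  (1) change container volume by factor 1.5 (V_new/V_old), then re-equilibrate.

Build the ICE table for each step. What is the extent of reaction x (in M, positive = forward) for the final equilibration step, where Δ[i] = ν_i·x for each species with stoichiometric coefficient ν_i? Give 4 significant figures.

x = 0 M

Q₀ = 9.53 vs Keq = 5.3760e-04 ⇒ Q>K, reverse
Step 1:
                   E          J
  Initial    0.02469     0.2353
  Change      0.2352    -0.2352
  Equil       0.2599 1.3970e-04
  solve Keq expr → x = -0.2352; check Q = 5.3760e-04
Then change container volume by factor 1.5 (V_new/V_old).
Step 2:
                   E          J
  Initial     0.1732 9.3130e-05
  Change           0          0
  Equil       0.1732 9.3130e-05
  solve Keq expr → x = 0; check Q = 5.3760e-04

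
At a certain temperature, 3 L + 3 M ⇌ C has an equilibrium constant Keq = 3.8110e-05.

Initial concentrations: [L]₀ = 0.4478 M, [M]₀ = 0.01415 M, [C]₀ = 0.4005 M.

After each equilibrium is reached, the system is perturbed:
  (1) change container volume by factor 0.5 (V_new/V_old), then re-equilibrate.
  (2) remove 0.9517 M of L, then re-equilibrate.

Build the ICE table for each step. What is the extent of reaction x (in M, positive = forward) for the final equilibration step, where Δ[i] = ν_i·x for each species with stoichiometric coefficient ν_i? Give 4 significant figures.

Q₀ = 1.5743e+06 vs Keq = 3.8110e-05 ⇒ Q>K, reverse
Step 1:
                    L           M           C
  Initial      0.4478     0.01415      0.4005
  Change        1.201       1.201     -0.4002
  Equil         1.648       1.215  3.0595e-04
  solve Keq expr → x = -0.4002; check Q = 3.8110e-05
Then change container volume by factor 0.5 (V_new/V_old).
Step 2:
                    L           M           C
  Initial       3.297       2.429  6.1191e-04
  Change     -0.05079    -0.05079     0.01693
  Equil         3.246       2.379     0.01754
  solve Keq expr → x = 0.01693; check Q = 3.8110e-05
Then remove 0.9517 M of L.
Step 3:
                    L           M           C
  Initial       2.294       2.379     0.01754
  Change      0.03244     0.03244    -0.01081
  Equil         2.327       2.411    0.006729
  solve Keq expr → x = -0.01081; check Q = 3.8110e-05

x = -0.01081 M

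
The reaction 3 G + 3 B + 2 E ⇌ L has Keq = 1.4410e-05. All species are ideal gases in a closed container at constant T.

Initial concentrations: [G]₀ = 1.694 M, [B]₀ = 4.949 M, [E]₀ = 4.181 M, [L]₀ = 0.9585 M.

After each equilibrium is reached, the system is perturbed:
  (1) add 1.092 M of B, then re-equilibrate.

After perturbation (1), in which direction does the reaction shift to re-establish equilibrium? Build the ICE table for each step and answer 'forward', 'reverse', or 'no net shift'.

Direction: forward

Q₀ = 9.3055e-05 vs Keq = 1.4410e-05 ⇒ Q>K, reverse
Step 1:
                   G          B          E          L
  init         1.694      4.949      4.181     0.9585
  Δ           0.6764     0.6764     0.4509    -0.2255
  eq            2.37      5.625      4.632      0.733
  solve Keq expr → x = -0.2255; check Q = 1.4410e-05
Then add 1.092 M of B.
Step 2:
                   G          B          E          L
  init          2.37      6.717      4.632      0.733
  Δ          -0.2124    -0.2124    -0.1416    0.07079
  eq           2.158      6.505       4.49     0.8038
  solve Keq expr → x = 0.07079; check Q = 1.4410e-05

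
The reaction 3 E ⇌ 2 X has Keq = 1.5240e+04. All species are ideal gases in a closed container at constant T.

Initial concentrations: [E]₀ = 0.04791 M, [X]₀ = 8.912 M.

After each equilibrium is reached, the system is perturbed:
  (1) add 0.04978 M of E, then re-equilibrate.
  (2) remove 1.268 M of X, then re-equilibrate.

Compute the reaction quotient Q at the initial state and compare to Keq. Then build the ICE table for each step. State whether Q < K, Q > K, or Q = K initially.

Q₀ = 7.2222e+05; Q > K (proceeds reverse)

Q₀ = 7.2222e+05 vs Keq = 1.5240e+04 ⇒ Q>K, reverse
Step 1:
                    E           X
  Initial     0.04791       8.912
  Change       0.1244    -0.08293
  Equil        0.1723       8.829
  solve Keq expr → x = -0.04146; check Q = 1.5240e+04
Then add 0.04978 M of E.
Step 2:
                    E           X
  Initial      0.2221       8.829
  Change     -0.04935      0.0329
  Equil        0.1727       8.862
  solve Keq expr → x = 0.01645; check Q = 1.5240e+04
Then remove 1.268 M of X.
Step 3:
                    E           X
  Initial      0.1727       7.594
  Change     -0.01674     0.01116
  Equil         0.156       7.605
  solve Keq expr → x = 0.005581; check Q = 1.5240e+04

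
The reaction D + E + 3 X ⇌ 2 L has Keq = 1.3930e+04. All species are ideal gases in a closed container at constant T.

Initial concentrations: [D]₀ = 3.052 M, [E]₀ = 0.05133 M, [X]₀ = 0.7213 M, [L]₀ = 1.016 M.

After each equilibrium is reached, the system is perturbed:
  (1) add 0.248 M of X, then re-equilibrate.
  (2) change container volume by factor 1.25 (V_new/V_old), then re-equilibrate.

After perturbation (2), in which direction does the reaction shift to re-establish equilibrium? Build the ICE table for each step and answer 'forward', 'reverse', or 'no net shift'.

Q₀ = 17.56 vs Keq = 1.3930e+04 ⇒ Q<K, forward
Step 1:
                    D           E           X           L
  init          3.052     0.05133      0.7213       1.016
  Δ          -0.05117    -0.05117     -0.1535      0.1023
  eq            3.001  1.6344e-04      0.5678       1.118
  solve Keq expr → x = 0.05117; check Q = 1.3930e+04
Then add 0.248 M of X.
Step 2:
                    D           E           X           L
  init          3.001  1.6344e-04      0.8158       1.118
  Δ       -1.0825e-04 -1.0825e-04 -3.2474e-04  2.1649e-04
  eq            3.001  5.5195e-05      0.8155       1.119
  solve Keq expr → x = 1.0825e-04; check Q = 1.3930e+04
Then change container volume by factor 1.25 (V_new/V_old).
Step 3:
                    D           E           X           L
  init          2.401  4.4156e-05      0.6524      0.8948
  Δ        4.2019e-05  4.2019e-05  1.2606e-04 -8.4037e-05
  eq            2.401  8.6175e-05      0.6525      0.8948
  solve Keq expr → x = -4.2019e-05; check Q = 1.3930e+04

Direction: reverse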